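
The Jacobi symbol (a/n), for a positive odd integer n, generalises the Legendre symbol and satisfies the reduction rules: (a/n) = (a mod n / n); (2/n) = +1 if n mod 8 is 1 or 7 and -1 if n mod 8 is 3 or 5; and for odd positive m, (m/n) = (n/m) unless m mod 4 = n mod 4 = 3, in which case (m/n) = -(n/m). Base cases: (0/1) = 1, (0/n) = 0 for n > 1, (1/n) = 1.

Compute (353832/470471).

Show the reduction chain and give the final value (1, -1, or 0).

1

factor out 2^3: 353832 = 2^3·44229; with 470471 mod 8 = 7, (2/470471) = +1; sign now +1; continue with (44229/470471)
flip (44229/470471) -> (470471/44229): both odd, 44229 mod 4 = 1, 470471 mod 4 = 3, so the flip contributes +1; sign now +1
(470471/44229): 470471 mod 44229 = 28181, so (470471/44229) = (28181/44229)
flip (28181/44229) -> (44229/28181): both odd, 28181 mod 4 = 1, 44229 mod 4 = 1, so the flip contributes +1; sign now +1
(44229/28181): 44229 mod 28181 = 16048, so (44229/28181) = (16048/28181)
factor out 2^4: 16048 = 2^4·1003; with 28181 mod 8 = 5, (2/28181) = -1; sign now +1; continue with (1003/28181)
flip (1003/28181) -> (28181/1003): both odd, 1003 mod 4 = 3, 28181 mod 4 = 1, so the flip contributes +1; sign now +1
(28181/1003): 28181 mod 1003 = 97, so (28181/1003) = (97/1003)
flip (97/1003) -> (1003/97): both odd, 97 mod 4 = 1, 1003 mod 4 = 3, so the flip contributes +1; sign now +1
(1003/97): 1003 mod 97 = 33, so (1003/97) = (33/97)
flip (33/97) -> (97/33): both odd, 33 mod 4 = 1, 97 mod 4 = 1, so the flip contributes +1; sign now +1
(97/33): 97 mod 33 = 31, so (97/33) = (31/33)
flip (31/33) -> (33/31): both odd, 31 mod 4 = 3, 33 mod 4 = 1, so the flip contributes +1; sign now +1
(33/31): 33 mod 31 = 2, so (33/31) = (2/31)
factor out 2^1: 2 = 2^1·1; with 31 mod 8 = 7, (2/31) = +1; sign now +1; continue with (1/31)
reached (1/31) = 1, so the symbol is +1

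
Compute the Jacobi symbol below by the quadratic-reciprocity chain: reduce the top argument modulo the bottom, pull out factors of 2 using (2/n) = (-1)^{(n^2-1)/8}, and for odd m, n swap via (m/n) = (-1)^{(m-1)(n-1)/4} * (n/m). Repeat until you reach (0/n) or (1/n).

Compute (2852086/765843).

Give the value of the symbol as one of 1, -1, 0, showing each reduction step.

1

(2852086/765843) = (554557/765843)   [reduce mod 765843]
reciprocity: (554557/765843) = +1·(765843/554557) since 554557 mod 4 = 1, 765843 mod 4 = 3; sign now +1
(765843/554557) = (211286/554557)   [reduce mod 554557]
211286 = 2^1·105643; (2/554557) = -1 since 554557 mod 8 = 5, so (211286/554557) = (-1)^1·(105643/554557); sign now -1
reciprocity: (105643/554557) = +1·(554557/105643) since 105643 mod 4 = 3, 554557 mod 4 = 1; sign now -1
(554557/105643) = (26342/105643)   [reduce mod 105643]
26342 = 2^1·13171; (2/105643) = -1 since 105643 mod 8 = 3, so (26342/105643) = (-1)^1·(13171/105643); sign now +1
reciprocity: (13171/105643) = -1·(105643/13171) since 13171 mod 4 = 3, 105643 mod 4 = 3; sign now -1
(105643/13171) = (275/13171)   [reduce mod 13171]
reciprocity: (275/13171) = -1·(13171/275) since 275 mod 4 = 3, 13171 mod 4 = 3; sign now +1
(13171/275) = (246/275)   [reduce mod 275]
246 = 2^1·123; (2/275) = -1 since 275 mod 8 = 3, so (246/275) = (-1)^1·(123/275); sign now -1
reciprocity: (123/275) = -1·(275/123) since 123 mod 4 = 3, 275 mod 4 = 3; sign now +1
(275/123) = (29/123)   [reduce mod 123]
reciprocity: (29/123) = +1·(123/29) since 29 mod 4 = 1, 123 mod 4 = 3; sign now +1
(123/29) = (7/29)   [reduce mod 29]
reciprocity: (7/29) = +1·(29/7) since 7 mod 4 = 3, 29 mod 4 = 1; sign now +1
(29/7) = (1/7)   [reduce mod 7]
(1/7) = 1; final value = sign = +1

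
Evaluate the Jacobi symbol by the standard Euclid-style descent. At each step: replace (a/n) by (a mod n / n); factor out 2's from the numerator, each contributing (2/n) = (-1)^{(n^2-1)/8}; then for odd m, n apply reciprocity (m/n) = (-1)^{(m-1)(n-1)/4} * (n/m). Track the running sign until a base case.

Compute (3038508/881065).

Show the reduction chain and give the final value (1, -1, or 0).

-1

(3038508/881065) = (395313/881065)   [reduce mod 881065]
reciprocity: (395313/881065) = +1·(881065/395313) since 395313 mod 4 = 1, 881065 mod 4 = 1; sign now +1
(881065/395313) = (90439/395313)   [reduce mod 395313]
reciprocity: (90439/395313) = +1·(395313/90439) since 90439 mod 4 = 3, 395313 mod 4 = 1; sign now +1
(395313/90439) = (33557/90439)   [reduce mod 90439]
reciprocity: (33557/90439) = +1·(90439/33557) since 33557 mod 4 = 1, 90439 mod 4 = 3; sign now +1
(90439/33557) = (23325/33557)   [reduce mod 33557]
reciprocity: (23325/33557) = +1·(33557/23325) since 23325 mod 4 = 1, 33557 mod 4 = 1; sign now +1
(33557/23325) = (10232/23325)   [reduce mod 23325]
10232 = 2^3·1279; (2/23325) = -1 since 23325 mod 8 = 5, so (10232/23325) = (-1)^3·(1279/23325); sign now -1
reciprocity: (1279/23325) = +1·(23325/1279) since 1279 mod 4 = 3, 23325 mod 4 = 1; sign now -1
(23325/1279) = (303/1279)   [reduce mod 1279]
reciprocity: (303/1279) = -1·(1279/303) since 303 mod 4 = 3, 1279 mod 4 = 3; sign now +1
(1279/303) = (67/303)   [reduce mod 303]
reciprocity: (67/303) = -1·(303/67) since 67 mod 4 = 3, 303 mod 4 = 3; sign now -1
(303/67) = (35/67)   [reduce mod 67]
reciprocity: (35/67) = -1·(67/35) since 35 mod 4 = 3, 67 mod 4 = 3; sign now +1
(67/35) = (32/35)   [reduce mod 35]
32 = 2^5·1; (2/35) = -1 since 35 mod 8 = 3, so (32/35) = (-1)^5·(1/35); sign now -1
(1/35) = 1; final value = sign = -1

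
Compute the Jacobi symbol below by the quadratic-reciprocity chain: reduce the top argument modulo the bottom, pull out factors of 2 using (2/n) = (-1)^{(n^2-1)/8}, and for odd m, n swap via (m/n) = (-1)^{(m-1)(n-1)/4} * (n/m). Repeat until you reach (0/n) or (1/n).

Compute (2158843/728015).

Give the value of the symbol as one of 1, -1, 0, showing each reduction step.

1

(2158843/728015): 2158843 mod 728015 = 702813, so (2158843/728015) = (702813/728015)
flip (702813/728015) -> (728015/702813): both odd, 702813 mod 4 = 1, 728015 mod 4 = 3, so the flip contributes +1; sign now +1
(728015/702813): 728015 mod 702813 = 25202, so (728015/702813) = (25202/702813)
factor out 2^1: 25202 = 2^1·12601; with 702813 mod 8 = 5, (2/702813) = -1; sign now -1; continue with (12601/702813)
flip (12601/702813) -> (702813/12601): both odd, 12601 mod 4 = 1, 702813 mod 4 = 1, so the flip contributes +1; sign now -1
(702813/12601): 702813 mod 12601 = 9758, so (702813/12601) = (9758/12601)
factor out 2^1: 9758 = 2^1·4879; with 12601 mod 8 = 1, (2/12601) = +1; sign now -1; continue with (4879/12601)
flip (4879/12601) -> (12601/4879): both odd, 4879 mod 4 = 3, 12601 mod 4 = 1, so the flip contributes +1; sign now -1
(12601/4879): 12601 mod 4879 = 2843, so (12601/4879) = (2843/4879)
flip (2843/4879) -> (4879/2843): both odd, 2843 mod 4 = 3, 4879 mod 4 = 3, so the flip contributes -1; sign now +1
(4879/2843): 4879 mod 2843 = 2036, so (4879/2843) = (2036/2843)
factor out 2^2: 2036 = 2^2·509; with 2843 mod 8 = 3, (2/2843) = -1; sign now +1; continue with (509/2843)
flip (509/2843) -> (2843/509): both odd, 509 mod 4 = 1, 2843 mod 4 = 3, so the flip contributes +1; sign now +1
(2843/509): 2843 mod 509 = 298, so (2843/509) = (298/509)
factor out 2^1: 298 = 2^1·149; with 509 mod 8 = 5, (2/509) = -1; sign now -1; continue with (149/509)
flip (149/509) -> (509/149): both odd, 149 mod 4 = 1, 509 mod 4 = 1, so the flip contributes +1; sign now -1
(509/149): 509 mod 149 = 62, so (509/149) = (62/149)
factor out 2^1: 62 = 2^1·31; with 149 mod 8 = 5, (2/149) = -1; sign now +1; continue with (31/149)
flip (31/149) -> (149/31): both odd, 31 mod 4 = 3, 149 mod 4 = 1, so the flip contributes +1; sign now +1
(149/31): 149 mod 31 = 25, so (149/31) = (25/31)
flip (25/31) -> (31/25): both odd, 25 mod 4 = 1, 31 mod 4 = 3, so the flip contributes +1; sign now +1
(31/25): 31 mod 25 = 6, so (31/25) = (6/25)
factor out 2^1: 6 = 2^1·3; with 25 mod 8 = 1, (2/25) = +1; sign now +1; continue with (3/25)
flip (3/25) -> (25/3): both odd, 3 mod 4 = 3, 25 mod 4 = 1, so the flip contributes +1; sign now +1
(25/3): 25 mod 3 = 1, so (25/3) = (1/3)
reached (1/3) = 1, so the symbol is +1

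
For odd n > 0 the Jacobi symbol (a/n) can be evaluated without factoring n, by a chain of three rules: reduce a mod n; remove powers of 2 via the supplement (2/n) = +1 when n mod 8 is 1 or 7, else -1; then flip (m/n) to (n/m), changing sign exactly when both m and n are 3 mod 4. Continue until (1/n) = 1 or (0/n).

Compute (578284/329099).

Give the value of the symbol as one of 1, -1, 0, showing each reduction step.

0

(578284/329099): 578284 mod 329099 = 249185, so (578284/329099) = (249185/329099)
flip (249185/329099) -> (329099/249185): both odd, 249185 mod 4 = 1, 329099 mod 4 = 3, so the flip contributes +1; sign now +1
(329099/249185): 329099 mod 249185 = 79914, so (329099/249185) = (79914/249185)
factor out 2^1: 79914 = 2^1·39957; with 249185 mod 8 = 1, (2/249185) = +1; sign now +1; continue with (39957/249185)
flip (39957/249185) -> (249185/39957): both odd, 39957 mod 4 = 1, 249185 mod 4 = 1, so the flip contributes +1; sign now +1
(249185/39957): 249185 mod 39957 = 9443, so (249185/39957) = (9443/39957)
flip (9443/39957) -> (39957/9443): both odd, 9443 mod 4 = 3, 39957 mod 4 = 1, so the flip contributes +1; sign now +1
(39957/9443): 39957 mod 9443 = 2185, so (39957/9443) = (2185/9443)
flip (2185/9443) -> (9443/2185): both odd, 2185 mod 4 = 1, 9443 mod 4 = 3, so the flip contributes +1; sign now +1
(9443/2185): 9443 mod 2185 = 703, so (9443/2185) = (703/2185)
flip (703/2185) -> (2185/703): both odd, 703 mod 4 = 3, 2185 mod 4 = 1, so the flip contributes +1; sign now +1
(2185/703): 2185 mod 703 = 76, so (2185/703) = (76/703)
factor out 2^2: 76 = 2^2·19; with 703 mod 8 = 7, (2/703) = +1; sign now +1; continue with (19/703)
flip (19/703) -> (703/19): both odd, 19 mod 4 = 3, 703 mod 4 = 3, so the flip contributes -1; sign now -1
(703/19): 703 mod 19 = 0, so (703/19) = (0/19)
reached (0/19); gcd(a, n) > 1, so (0/19) = 0 and the symbol is 0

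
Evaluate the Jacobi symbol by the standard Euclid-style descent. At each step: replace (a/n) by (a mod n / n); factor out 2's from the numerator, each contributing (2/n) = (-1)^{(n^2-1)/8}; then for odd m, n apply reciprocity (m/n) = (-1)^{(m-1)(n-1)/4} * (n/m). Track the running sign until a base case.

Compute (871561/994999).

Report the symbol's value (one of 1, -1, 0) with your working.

-1

flip (871561/994999) -> (994999/871561): both odd, 871561 mod 4 = 1, 994999 mod 4 = 3, so the flip contributes +1; sign now +1
(994999/871561): 994999 mod 871561 = 123438, so (994999/871561) = (123438/871561)
factor out 2^1: 123438 = 2^1·61719; with 871561 mod 8 = 1, (2/871561) = +1; sign now +1; continue with (61719/871561)
flip (61719/871561) -> (871561/61719): both odd, 61719 mod 4 = 3, 871561 mod 4 = 1, so the flip contributes +1; sign now +1
(871561/61719): 871561 mod 61719 = 7495, so (871561/61719) = (7495/61719)
flip (7495/61719) -> (61719/7495): both odd, 7495 mod 4 = 3, 61719 mod 4 = 3, so the flip contributes -1; sign now -1
(61719/7495): 61719 mod 7495 = 1759, so (61719/7495) = (1759/7495)
flip (1759/7495) -> (7495/1759): both odd, 1759 mod 4 = 3, 7495 mod 4 = 3, so the flip contributes -1; sign now +1
(7495/1759): 7495 mod 1759 = 459, so (7495/1759) = (459/1759)
flip (459/1759) -> (1759/459): both odd, 459 mod 4 = 3, 1759 mod 4 = 3, so the flip contributes -1; sign now -1
(1759/459): 1759 mod 459 = 382, so (1759/459) = (382/459)
factor out 2^1: 382 = 2^1·191; with 459 mod 8 = 3, (2/459) = -1; sign now +1; continue with (191/459)
flip (191/459) -> (459/191): both odd, 191 mod 4 = 3, 459 mod 4 = 3, so the flip contributes -1; sign now -1
(459/191): 459 mod 191 = 77, so (459/191) = (77/191)
flip (77/191) -> (191/77): both odd, 77 mod 4 = 1, 191 mod 4 = 3, so the flip contributes +1; sign now -1
(191/77): 191 mod 77 = 37, so (191/77) = (37/77)
flip (37/77) -> (77/37): both odd, 37 mod 4 = 1, 77 mod 4 = 1, so the flip contributes +1; sign now -1
(77/37): 77 mod 37 = 3, so (77/37) = (3/37)
flip (3/37) -> (37/3): both odd, 3 mod 4 = 3, 37 mod 4 = 1, so the flip contributes +1; sign now -1
(37/3): 37 mod 3 = 1, so (37/3) = (1/3)
reached (1/3) = 1, so the symbol is -1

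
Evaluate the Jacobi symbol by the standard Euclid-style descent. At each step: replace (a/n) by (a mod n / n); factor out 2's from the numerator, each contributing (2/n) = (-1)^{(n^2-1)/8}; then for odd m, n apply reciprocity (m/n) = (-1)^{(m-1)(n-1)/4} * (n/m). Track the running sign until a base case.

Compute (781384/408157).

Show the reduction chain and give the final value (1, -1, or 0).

(781384/408157) = (373227/408157)   [reduce mod 408157]
reciprocity: (373227/408157) = +1·(408157/373227) since 373227 mod 4 = 3, 408157 mod 4 = 1; sign now +1
(408157/373227) = (34930/373227)   [reduce mod 373227]
34930 = 2^1·17465; (2/373227) = -1 since 373227 mod 8 = 3, so (34930/373227) = (-1)^1·(17465/373227); sign now -1
reciprocity: (17465/373227) = +1·(373227/17465) since 17465 mod 4 = 1, 373227 mod 4 = 3; sign now -1
(373227/17465) = (6462/17465)   [reduce mod 17465]
6462 = 2^1·3231; (2/17465) = +1 since 17465 mod 8 = 1, so (6462/17465) = (+1)^1·(3231/17465); sign now -1
reciprocity: (3231/17465) = +1·(17465/3231) since 3231 mod 4 = 3, 17465 mod 4 = 1; sign now -1
(17465/3231) = (1310/3231)   [reduce mod 3231]
1310 = 2^1·655; (2/3231) = +1 since 3231 mod 8 = 7, so (1310/3231) = (+1)^1·(655/3231); sign now -1
reciprocity: (655/3231) = -1·(3231/655) since 655 mod 4 = 3, 3231 mod 4 = 3; sign now +1
(3231/655) = (611/655)   [reduce mod 655]
reciprocity: (611/655) = -1·(655/611) since 611 mod 4 = 3, 655 mod 4 = 3; sign now -1
(655/611) = (44/611)   [reduce mod 611]
44 = 2^2·11; (2/611) = -1 since 611 mod 8 = 3, so (44/611) = (-1)^2·(11/611); sign now -1
reciprocity: (11/611) = -1·(611/11) since 11 mod 4 = 3, 611 mod 4 = 3; sign now +1
(611/11) = (6/11)   [reduce mod 11]
6 = 2^1·3; (2/11) = -1 since 11 mod 8 = 3, so (6/11) = (-1)^1·(3/11); sign now -1
reciprocity: (3/11) = -1·(11/3) since 3 mod 4 = 3, 11 mod 4 = 3; sign now +1
(11/3) = (2/3)   [reduce mod 3]
2 = 2^1·1; (2/3) = -1 since 3 mod 8 = 3, so (2/3) = (-1)^1·(1/3); sign now -1
(1/3) = 1; final value = sign = -1

-1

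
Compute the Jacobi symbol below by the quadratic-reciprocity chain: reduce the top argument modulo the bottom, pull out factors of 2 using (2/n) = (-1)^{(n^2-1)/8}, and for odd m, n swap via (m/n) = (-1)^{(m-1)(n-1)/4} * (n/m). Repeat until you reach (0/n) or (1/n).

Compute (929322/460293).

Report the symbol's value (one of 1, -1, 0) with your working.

(929322/460293) = (8736/460293)   [reduce mod 460293]
8736 = 2^5·273; (2/460293) = -1 since 460293 mod 8 = 5, so (8736/460293) = (-1)^5·(273/460293); sign now -1
reciprocity: (273/460293) = +1·(460293/273) since 273 mod 4 = 1, 460293 mod 4 = 1; sign now -1
(460293/273) = (15/273)   [reduce mod 273]
reciprocity: (15/273) = +1·(273/15) since 15 mod 4 = 3, 273 mod 4 = 1; sign now -1
(273/15) = (3/15)   [reduce mod 15]
reciprocity: (3/15) = -1·(15/3) since 3 mod 4 = 3, 15 mod 4 = 3; sign now +1
(15/3) = (0/3)   [reduce mod 3]
(0/3) = 0   [gcd(a, n) > 1]; final value = 0

0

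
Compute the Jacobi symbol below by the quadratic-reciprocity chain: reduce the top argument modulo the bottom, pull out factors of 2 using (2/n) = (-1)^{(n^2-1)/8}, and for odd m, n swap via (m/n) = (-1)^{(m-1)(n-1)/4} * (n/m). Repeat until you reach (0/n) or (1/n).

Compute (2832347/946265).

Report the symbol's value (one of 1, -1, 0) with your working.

(2832347/946265) = (939817/946265)   [reduce mod 946265]
reciprocity: (939817/946265) = +1·(946265/939817) since 939817 mod 4 = 1, 946265 mod 4 = 1; sign now +1
(946265/939817) = (6448/939817)   [reduce mod 939817]
6448 = 2^4·403; (2/939817) = +1 since 939817 mod 8 = 1, so (6448/939817) = (+1)^4·(403/939817); sign now +1
reciprocity: (403/939817) = +1·(939817/403) since 403 mod 4 = 3, 939817 mod 4 = 1; sign now +1
(939817/403) = (21/403)   [reduce mod 403]
reciprocity: (21/403) = +1·(403/21) since 21 mod 4 = 1, 403 mod 4 = 3; sign now +1
(403/21) = (4/21)   [reduce mod 21]
4 = 2^2·1; (2/21) = -1 since 21 mod 8 = 5, so (4/21) = (-1)^2·(1/21); sign now +1
(1/21) = 1; final value = sign = +1

1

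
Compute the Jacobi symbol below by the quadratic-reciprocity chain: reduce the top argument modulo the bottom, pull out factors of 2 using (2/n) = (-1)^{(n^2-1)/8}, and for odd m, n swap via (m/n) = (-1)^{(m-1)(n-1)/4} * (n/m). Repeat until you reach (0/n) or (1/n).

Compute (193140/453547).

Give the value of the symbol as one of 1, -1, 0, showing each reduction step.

-1

193140 = 2^2·48285; (2/453547) = -1 since 453547 mod 8 = 3, so (193140/453547) = (-1)^2·(48285/453547); sign now +1
reciprocity: (48285/453547) = +1·(453547/48285) since 48285 mod 4 = 1, 453547 mod 4 = 3; sign now +1
(453547/48285) = (18982/48285)   [reduce mod 48285]
18982 = 2^1·9491; (2/48285) = -1 since 48285 mod 8 = 5, so (18982/48285) = (-1)^1·(9491/48285); sign now -1
reciprocity: (9491/48285) = +1·(48285/9491) since 9491 mod 4 = 3, 48285 mod 4 = 1; sign now -1
(48285/9491) = (830/9491)   [reduce mod 9491]
830 = 2^1·415; (2/9491) = -1 since 9491 mod 8 = 3, so (830/9491) = (-1)^1·(415/9491); sign now +1
reciprocity: (415/9491) = -1·(9491/415) since 415 mod 4 = 3, 9491 mod 4 = 3; sign now -1
(9491/415) = (361/415)   [reduce mod 415]
reciprocity: (361/415) = +1·(415/361) since 361 mod 4 = 1, 415 mod 4 = 3; sign now -1
(415/361) = (54/361)   [reduce mod 361]
54 = 2^1·27; (2/361) = +1 since 361 mod 8 = 1, so (54/361) = (+1)^1·(27/361); sign now -1
reciprocity: (27/361) = +1·(361/27) since 27 mod 4 = 3, 361 mod 4 = 1; sign now -1
(361/27) = (10/27)   [reduce mod 27]
10 = 2^1·5; (2/27) = -1 since 27 mod 8 = 3, so (10/27) = (-1)^1·(5/27); sign now +1
reciprocity: (5/27) = +1·(27/5) since 5 mod 4 = 1, 27 mod 4 = 3; sign now +1
(27/5) = (2/5)   [reduce mod 5]
2 = 2^1·1; (2/5) = -1 since 5 mod 8 = 5, so (2/5) = (-1)^1·(1/5); sign now -1
(1/5) = 1; final value = sign = -1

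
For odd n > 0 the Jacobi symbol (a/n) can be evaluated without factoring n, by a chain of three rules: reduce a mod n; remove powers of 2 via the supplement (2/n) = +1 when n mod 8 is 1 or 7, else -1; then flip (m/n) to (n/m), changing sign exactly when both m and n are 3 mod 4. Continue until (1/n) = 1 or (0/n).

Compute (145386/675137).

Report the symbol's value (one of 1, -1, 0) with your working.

-1

145386 = 2^1·72693; (2/675137) = +1 since 675137 mod 8 = 1, so (145386/675137) = (+1)^1·(72693/675137); sign now +1
reciprocity: (72693/675137) = +1·(675137/72693) since 72693 mod 4 = 1, 675137 mod 4 = 1; sign now +1
(675137/72693) = (20900/72693)   [reduce mod 72693]
20900 = 2^2·5225; (2/72693) = -1 since 72693 mod 8 = 5, so (20900/72693) = (-1)^2·(5225/72693); sign now +1
reciprocity: (5225/72693) = +1·(72693/5225) since 5225 mod 4 = 1, 72693 mod 4 = 1; sign now +1
(72693/5225) = (4768/5225)   [reduce mod 5225]
4768 = 2^5·149; (2/5225) = +1 since 5225 mod 8 = 1, so (4768/5225) = (+1)^5·(149/5225); sign now +1
reciprocity: (149/5225) = +1·(5225/149) since 149 mod 4 = 1, 5225 mod 4 = 1; sign now +1
(5225/149) = (10/149)   [reduce mod 149]
10 = 2^1·5; (2/149) = -1 since 149 mod 8 = 5, so (10/149) = (-1)^1·(5/149); sign now -1
reciprocity: (5/149) = +1·(149/5) since 5 mod 4 = 1, 149 mod 4 = 1; sign now -1
(149/5) = (4/5)   [reduce mod 5]
4 = 2^2·1; (2/5) = -1 since 5 mod 8 = 5, so (4/5) = (-1)^2·(1/5); sign now -1
(1/5) = 1; final value = sign = -1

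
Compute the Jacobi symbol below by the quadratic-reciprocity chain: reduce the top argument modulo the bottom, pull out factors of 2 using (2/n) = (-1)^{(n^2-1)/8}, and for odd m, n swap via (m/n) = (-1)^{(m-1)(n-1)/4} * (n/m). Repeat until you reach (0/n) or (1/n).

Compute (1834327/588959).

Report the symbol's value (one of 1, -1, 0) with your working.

(1834327/588959) = (67450/588959)   [reduce mod 588959]
67450 = 2^1·33725; (2/588959) = +1 since 588959 mod 8 = 7, so (67450/588959) = (+1)^1·(33725/588959); sign now +1
reciprocity: (33725/588959) = +1·(588959/33725) since 33725 mod 4 = 1, 588959 mod 4 = 3; sign now +1
(588959/33725) = (15634/33725)   [reduce mod 33725]
15634 = 2^1·7817; (2/33725) = -1 since 33725 mod 8 = 5, so (15634/33725) = (-1)^1·(7817/33725); sign now -1
reciprocity: (7817/33725) = +1·(33725/7817) since 7817 mod 4 = 1, 33725 mod 4 = 1; sign now -1
(33725/7817) = (2457/7817)   [reduce mod 7817]
reciprocity: (2457/7817) = +1·(7817/2457) since 2457 mod 4 = 1, 7817 mod 4 = 1; sign now -1
(7817/2457) = (446/2457)   [reduce mod 2457]
446 = 2^1·223; (2/2457) = +1 since 2457 mod 8 = 1, so (446/2457) = (+1)^1·(223/2457); sign now -1
reciprocity: (223/2457) = +1·(2457/223) since 223 mod 4 = 3, 2457 mod 4 = 1; sign now -1
(2457/223) = (4/223)   [reduce mod 223]
4 = 2^2·1; (2/223) = +1 since 223 mod 8 = 7, so (4/223) = (+1)^2·(1/223); sign now -1
(1/223) = 1; final value = sign = -1

-1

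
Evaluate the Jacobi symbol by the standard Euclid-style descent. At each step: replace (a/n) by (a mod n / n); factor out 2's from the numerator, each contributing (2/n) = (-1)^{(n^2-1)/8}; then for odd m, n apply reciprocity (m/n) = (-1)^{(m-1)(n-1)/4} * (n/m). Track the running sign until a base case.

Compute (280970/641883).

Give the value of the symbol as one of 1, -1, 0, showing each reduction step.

280970 = 2^1·140485; (2/641883) = -1 since 641883 mod 8 = 3, so (280970/641883) = (-1)^1·(140485/641883); sign now -1
reciprocity: (140485/641883) = +1·(641883/140485) since 140485 mod 4 = 1, 641883 mod 4 = 3; sign now -1
(641883/140485) = (79943/140485)   [reduce mod 140485]
reciprocity: (79943/140485) = +1·(140485/79943) since 79943 mod 4 = 3, 140485 mod 4 = 1; sign now -1
(140485/79943) = (60542/79943)   [reduce mod 79943]
60542 = 2^1·30271; (2/79943) = +1 since 79943 mod 8 = 7, so (60542/79943) = (+1)^1·(30271/79943); sign now -1
reciprocity: (30271/79943) = -1·(79943/30271) since 30271 mod 4 = 3, 79943 mod 4 = 3; sign now +1
(79943/30271) = (19401/30271)   [reduce mod 30271]
reciprocity: (19401/30271) = +1·(30271/19401) since 19401 mod 4 = 1, 30271 mod 4 = 3; sign now +1
(30271/19401) = (10870/19401)   [reduce mod 19401]
10870 = 2^1·5435; (2/19401) = +1 since 19401 mod 8 = 1, so (10870/19401) = (+1)^1·(5435/19401); sign now +1
reciprocity: (5435/19401) = +1·(19401/5435) since 5435 mod 4 = 3, 19401 mod 4 = 1; sign now +1
(19401/5435) = (3096/5435)   [reduce mod 5435]
3096 = 2^3·387; (2/5435) = -1 since 5435 mod 8 = 3, so (3096/5435) = (-1)^3·(387/5435); sign now -1
reciprocity: (387/5435) = -1·(5435/387) since 387 mod 4 = 3, 5435 mod 4 = 3; sign now +1
(5435/387) = (17/387)   [reduce mod 387]
reciprocity: (17/387) = +1·(387/17) since 17 mod 4 = 1, 387 mod 4 = 3; sign now +1
(387/17) = (13/17)   [reduce mod 17]
reciprocity: (13/17) = +1·(17/13) since 13 mod 4 = 1, 17 mod 4 = 1; sign now +1
(17/13) = (4/13)   [reduce mod 13]
4 = 2^2·1; (2/13) = -1 since 13 mod 8 = 5, so (4/13) = (-1)^2·(1/13); sign now +1
(1/13) = 1; final value = sign = +1

1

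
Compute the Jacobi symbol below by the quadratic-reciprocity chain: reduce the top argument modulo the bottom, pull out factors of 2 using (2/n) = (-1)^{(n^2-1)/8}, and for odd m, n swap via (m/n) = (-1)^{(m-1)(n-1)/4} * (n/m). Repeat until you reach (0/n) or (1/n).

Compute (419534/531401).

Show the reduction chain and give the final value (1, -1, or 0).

1

419534 = 2^1·209767; (2/531401) = +1 since 531401 mod 8 = 1, so (419534/531401) = (+1)^1·(209767/531401); sign now +1
reciprocity: (209767/531401) = +1·(531401/209767) since 209767 mod 4 = 3, 531401 mod 4 = 1; sign now +1
(531401/209767) = (111867/209767)   [reduce mod 209767]
reciprocity: (111867/209767) = -1·(209767/111867) since 111867 mod 4 = 3, 209767 mod 4 = 3; sign now -1
(209767/111867) = (97900/111867)   [reduce mod 111867]
97900 = 2^2·24475; (2/111867) = -1 since 111867 mod 8 = 3, so (97900/111867) = (-1)^2·(24475/111867); sign now -1
reciprocity: (24475/111867) = -1·(111867/24475) since 24475 mod 4 = 3, 111867 mod 4 = 3; sign now +1
(111867/24475) = (13967/24475)   [reduce mod 24475]
reciprocity: (13967/24475) = -1·(24475/13967) since 13967 mod 4 = 3, 24475 mod 4 = 3; sign now -1
(24475/13967) = (10508/13967)   [reduce mod 13967]
10508 = 2^2·2627; (2/13967) = +1 since 13967 mod 8 = 7, so (10508/13967) = (+1)^2·(2627/13967); sign now -1
reciprocity: (2627/13967) = -1·(13967/2627) since 2627 mod 4 = 3, 13967 mod 4 = 3; sign now +1
(13967/2627) = (832/2627)   [reduce mod 2627]
832 = 2^6·13; (2/2627) = -1 since 2627 mod 8 = 3, so (832/2627) = (-1)^6·(13/2627); sign now +1
reciprocity: (13/2627) = +1·(2627/13) since 13 mod 4 = 1, 2627 mod 4 = 3; sign now +1
(2627/13) = (1/13)   [reduce mod 13]
(1/13) = 1; final value = sign = +1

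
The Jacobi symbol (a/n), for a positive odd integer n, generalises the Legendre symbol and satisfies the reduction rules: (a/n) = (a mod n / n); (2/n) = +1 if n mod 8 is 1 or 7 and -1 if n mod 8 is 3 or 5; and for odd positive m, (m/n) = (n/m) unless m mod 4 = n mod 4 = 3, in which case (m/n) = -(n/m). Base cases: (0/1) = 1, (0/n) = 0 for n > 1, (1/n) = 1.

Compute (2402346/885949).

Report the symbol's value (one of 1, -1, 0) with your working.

-1

(2402346/885949): 2402346 mod 885949 = 630448, so (2402346/885949) = (630448/885949)
factor out 2^4: 630448 = 2^4·39403; with 885949 mod 8 = 5, (2/885949) = -1; sign now +1; continue with (39403/885949)
flip (39403/885949) -> (885949/39403): both odd, 39403 mod 4 = 3, 885949 mod 4 = 1, so the flip contributes +1; sign now +1
(885949/39403): 885949 mod 39403 = 19083, so (885949/39403) = (19083/39403)
flip (19083/39403) -> (39403/19083): both odd, 19083 mod 4 = 3, 39403 mod 4 = 3, so the flip contributes -1; sign now -1
(39403/19083): 39403 mod 19083 = 1237, so (39403/19083) = (1237/19083)
flip (1237/19083) -> (19083/1237): both odd, 1237 mod 4 = 1, 19083 mod 4 = 3, so the flip contributes +1; sign now -1
(19083/1237): 19083 mod 1237 = 528, so (19083/1237) = (528/1237)
factor out 2^4: 528 = 2^4·33; with 1237 mod 8 = 5, (2/1237) = -1; sign now -1; continue with (33/1237)
flip (33/1237) -> (1237/33): both odd, 33 mod 4 = 1, 1237 mod 4 = 1, so the flip contributes +1; sign now -1
(1237/33): 1237 mod 33 = 16, so (1237/33) = (16/33)
factor out 2^4: 16 = 2^4·1; with 33 mod 8 = 1, (2/33) = +1; sign now -1; continue with (1/33)
reached (1/33) = 1, so the symbol is -1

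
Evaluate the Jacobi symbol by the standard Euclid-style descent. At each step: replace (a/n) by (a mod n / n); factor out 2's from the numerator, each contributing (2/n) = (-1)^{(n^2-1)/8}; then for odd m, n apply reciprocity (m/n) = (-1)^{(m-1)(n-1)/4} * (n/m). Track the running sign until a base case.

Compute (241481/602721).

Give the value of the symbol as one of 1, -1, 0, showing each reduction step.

-1

flip (241481/602721) -> (602721/241481): both odd, 241481 mod 4 = 1, 602721 mod 4 = 1, so the flip contributes +1; sign now +1
(602721/241481): 602721 mod 241481 = 119759, so (602721/241481) = (119759/241481)
flip (119759/241481) -> (241481/119759): both odd, 119759 mod 4 = 3, 241481 mod 4 = 1, so the flip contributes +1; sign now +1
(241481/119759): 241481 mod 119759 = 1963, so (241481/119759) = (1963/119759)
flip (1963/119759) -> (119759/1963): both odd, 1963 mod 4 = 3, 119759 mod 4 = 3, so the flip contributes -1; sign now -1
(119759/1963): 119759 mod 1963 = 16, so (119759/1963) = (16/1963)
factor out 2^4: 16 = 2^4·1; with 1963 mod 8 = 3, (2/1963) = -1; sign now -1; continue with (1/1963)
reached (1/1963) = 1, so the symbol is -1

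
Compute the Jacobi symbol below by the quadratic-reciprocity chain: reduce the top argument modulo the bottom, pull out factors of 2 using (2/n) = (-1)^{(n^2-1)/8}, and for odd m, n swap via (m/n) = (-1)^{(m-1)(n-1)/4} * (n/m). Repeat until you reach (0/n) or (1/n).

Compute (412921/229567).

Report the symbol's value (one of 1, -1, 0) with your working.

(412921/229567) = (183354/229567)   [reduce mod 229567]
183354 = 2^1·91677; (2/229567) = +1 since 229567 mod 8 = 7, so (183354/229567) = (+1)^1·(91677/229567); sign now +1
reciprocity: (91677/229567) = +1·(229567/91677) since 91677 mod 4 = 1, 229567 mod 4 = 3; sign now +1
(229567/91677) = (46213/91677)   [reduce mod 91677]
reciprocity: (46213/91677) = +1·(91677/46213) since 46213 mod 4 = 1, 91677 mod 4 = 1; sign now +1
(91677/46213) = (45464/46213)   [reduce mod 46213]
45464 = 2^3·5683; (2/46213) = -1 since 46213 mod 8 = 5, so (45464/46213) = (-1)^3·(5683/46213); sign now -1
reciprocity: (5683/46213) = +1·(46213/5683) since 5683 mod 4 = 3, 46213 mod 4 = 1; sign now -1
(46213/5683) = (749/5683)   [reduce mod 5683]
reciprocity: (749/5683) = +1·(5683/749) since 749 mod 4 = 1, 5683 mod 4 = 3; sign now -1
(5683/749) = (440/749)   [reduce mod 749]
440 = 2^3·55; (2/749) = -1 since 749 mod 8 = 5, so (440/749) = (-1)^3·(55/749); sign now +1
reciprocity: (55/749) = +1·(749/55) since 55 mod 4 = 3, 749 mod 4 = 1; sign now +1
(749/55) = (34/55)   [reduce mod 55]
34 = 2^1·17; (2/55) = +1 since 55 mod 8 = 7, so (34/55) = (+1)^1·(17/55); sign now +1
reciprocity: (17/55) = +1·(55/17) since 17 mod 4 = 1, 55 mod 4 = 3; sign now +1
(55/17) = (4/17)   [reduce mod 17]
4 = 2^2·1; (2/17) = +1 since 17 mod 8 = 1, so (4/17) = (+1)^2·(1/17); sign now +1
(1/17) = 1; final value = sign = +1

1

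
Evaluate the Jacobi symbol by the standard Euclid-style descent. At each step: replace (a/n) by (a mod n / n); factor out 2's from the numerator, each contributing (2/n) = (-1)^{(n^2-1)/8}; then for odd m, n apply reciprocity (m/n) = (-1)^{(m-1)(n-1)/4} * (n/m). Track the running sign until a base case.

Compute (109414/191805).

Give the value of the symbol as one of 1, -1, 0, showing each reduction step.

-1

factor out 2^1: 109414 = 2^1·54707; with 191805 mod 8 = 5, (2/191805) = -1; sign now -1; continue with (54707/191805)
flip (54707/191805) -> (191805/54707): both odd, 54707 mod 4 = 3, 191805 mod 4 = 1, so the flip contributes +1; sign now -1
(191805/54707): 191805 mod 54707 = 27684, so (191805/54707) = (27684/54707)
factor out 2^2: 27684 = 2^2·6921; with 54707 mod 8 = 3, (2/54707) = -1; sign now -1; continue with (6921/54707)
flip (6921/54707) -> (54707/6921): both odd, 6921 mod 4 = 1, 54707 mod 4 = 3, so the flip contributes +1; sign now -1
(54707/6921): 54707 mod 6921 = 6260, so (54707/6921) = (6260/6921)
factor out 2^2: 6260 = 2^2·1565; with 6921 mod 8 = 1, (2/6921) = +1; sign now -1; continue with (1565/6921)
flip (1565/6921) -> (6921/1565): both odd, 1565 mod 4 = 1, 6921 mod 4 = 1, so the flip contributes +1; sign now -1
(6921/1565): 6921 mod 1565 = 661, so (6921/1565) = (661/1565)
flip (661/1565) -> (1565/661): both odd, 661 mod 4 = 1, 1565 mod 4 = 1, so the flip contributes +1; sign now -1
(1565/661): 1565 mod 661 = 243, so (1565/661) = (243/661)
flip (243/661) -> (661/243): both odd, 243 mod 4 = 3, 661 mod 4 = 1, so the flip contributes +1; sign now -1
(661/243): 661 mod 243 = 175, so (661/243) = (175/243)
flip (175/243) -> (243/175): both odd, 175 mod 4 = 3, 243 mod 4 = 3, so the flip contributes -1; sign now +1
(243/175): 243 mod 175 = 68, so (243/175) = (68/175)
factor out 2^2: 68 = 2^2·17; with 175 mod 8 = 7, (2/175) = +1; sign now +1; continue with (17/175)
flip (17/175) -> (175/17): both odd, 17 mod 4 = 1, 175 mod 4 = 3, so the flip contributes +1; sign now +1
(175/17): 175 mod 17 = 5, so (175/17) = (5/17)
flip (5/17) -> (17/5): both odd, 5 mod 4 = 1, 17 mod 4 = 1, so the flip contributes +1; sign now +1
(17/5): 17 mod 5 = 2, so (17/5) = (2/5)
factor out 2^1: 2 = 2^1·1; with 5 mod 8 = 5, (2/5) = -1; sign now -1; continue with (1/5)
reached (1/5) = 1, so the symbol is -1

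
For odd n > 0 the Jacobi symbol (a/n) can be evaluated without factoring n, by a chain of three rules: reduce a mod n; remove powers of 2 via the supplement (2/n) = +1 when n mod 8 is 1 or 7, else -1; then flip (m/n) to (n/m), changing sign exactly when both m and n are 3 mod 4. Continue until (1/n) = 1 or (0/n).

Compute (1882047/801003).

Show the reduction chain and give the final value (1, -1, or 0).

0

(1882047/801003): 1882047 mod 801003 = 280041, so (1882047/801003) = (280041/801003)
flip (280041/801003) -> (801003/280041): both odd, 280041 mod 4 = 1, 801003 mod 4 = 3, so the flip contributes +1; sign now +1
(801003/280041): 801003 mod 280041 = 240921, so (801003/280041) = (240921/280041)
flip (240921/280041) -> (280041/240921): both odd, 240921 mod 4 = 1, 280041 mod 4 = 1, so the flip contributes +1; sign now +1
(280041/240921): 280041 mod 240921 = 39120, so (280041/240921) = (39120/240921)
factor out 2^4: 39120 = 2^4·2445; with 240921 mod 8 = 1, (2/240921) = +1; sign now +1; continue with (2445/240921)
flip (2445/240921) -> (240921/2445): both odd, 2445 mod 4 = 1, 240921 mod 4 = 1, so the flip contributes +1; sign now +1
(240921/2445): 240921 mod 2445 = 1311, so (240921/2445) = (1311/2445)
flip (1311/2445) -> (2445/1311): both odd, 1311 mod 4 = 3, 2445 mod 4 = 1, so the flip contributes +1; sign now +1
(2445/1311): 2445 mod 1311 = 1134, so (2445/1311) = (1134/1311)
factor out 2^1: 1134 = 2^1·567; with 1311 mod 8 = 7, (2/1311) = +1; sign now +1; continue with (567/1311)
flip (567/1311) -> (1311/567): both odd, 567 mod 4 = 3, 1311 mod 4 = 3, so the flip contributes -1; sign now -1
(1311/567): 1311 mod 567 = 177, so (1311/567) = (177/567)
flip (177/567) -> (567/177): both odd, 177 mod 4 = 1, 567 mod 4 = 3, so the flip contributes +1; sign now -1
(567/177): 567 mod 177 = 36, so (567/177) = (36/177)
factor out 2^2: 36 = 2^2·9; with 177 mod 8 = 1, (2/177) = +1; sign now -1; continue with (9/177)
flip (9/177) -> (177/9): both odd, 9 mod 4 = 1, 177 mod 4 = 1, so the flip contributes +1; sign now -1
(177/9): 177 mod 9 = 6, so (177/9) = (6/9)
factor out 2^1: 6 = 2^1·3; with 9 mod 8 = 1, (2/9) = +1; sign now -1; continue with (3/9)
flip (3/9) -> (9/3): both odd, 3 mod 4 = 3, 9 mod 4 = 1, so the flip contributes +1; sign now -1
(9/3): 9 mod 3 = 0, so (9/3) = (0/3)
reached (0/3); gcd(a, n) > 1, so (0/3) = 0 and the symbol is 0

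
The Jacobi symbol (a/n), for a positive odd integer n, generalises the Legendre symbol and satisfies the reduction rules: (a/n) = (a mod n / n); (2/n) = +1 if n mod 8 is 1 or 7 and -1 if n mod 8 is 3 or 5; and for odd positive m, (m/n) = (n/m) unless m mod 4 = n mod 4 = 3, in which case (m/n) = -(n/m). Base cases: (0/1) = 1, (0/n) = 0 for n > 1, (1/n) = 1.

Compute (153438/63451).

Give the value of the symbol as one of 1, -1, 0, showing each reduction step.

(153438/63451) = (26536/63451)   [reduce mod 63451]
26536 = 2^3·3317; (2/63451) = -1 since 63451 mod 8 = 3, so (26536/63451) = (-1)^3·(3317/63451); sign now -1
reciprocity: (3317/63451) = +1·(63451/3317) since 3317 mod 4 = 1, 63451 mod 4 = 3; sign now -1
(63451/3317) = (428/3317)   [reduce mod 3317]
428 = 2^2·107; (2/3317) = -1 since 3317 mod 8 = 5, so (428/3317) = (-1)^2·(107/3317); sign now -1
reciprocity: (107/3317) = +1·(3317/107) since 107 mod 4 = 3, 3317 mod 4 = 1; sign now -1
(3317/107) = (0/107)   [reduce mod 107]
(0/107) = 0   [gcd(a, n) > 1]; final value = 0

0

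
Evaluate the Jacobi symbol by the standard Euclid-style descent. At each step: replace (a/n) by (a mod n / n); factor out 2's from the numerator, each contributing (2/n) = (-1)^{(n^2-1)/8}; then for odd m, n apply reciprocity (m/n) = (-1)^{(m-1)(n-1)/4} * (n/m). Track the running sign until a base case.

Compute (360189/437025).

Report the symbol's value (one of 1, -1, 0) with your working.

0

flip (360189/437025) -> (437025/360189): both odd, 360189 mod 4 = 1, 437025 mod 4 = 1, so the flip contributes +1; sign now +1
(437025/360189): 437025 mod 360189 = 76836, so (437025/360189) = (76836/360189)
factor out 2^2: 76836 = 2^2·19209; with 360189 mod 8 = 5, (2/360189) = -1; sign now +1; continue with (19209/360189)
flip (19209/360189) -> (360189/19209): both odd, 19209 mod 4 = 1, 360189 mod 4 = 1, so the flip contributes +1; sign now +1
(360189/19209): 360189 mod 19209 = 14427, so (360189/19209) = (14427/19209)
flip (14427/19209) -> (19209/14427): both odd, 14427 mod 4 = 3, 19209 mod 4 = 1, so the flip contributes +1; sign now +1
(19209/14427): 19209 mod 14427 = 4782, so (19209/14427) = (4782/14427)
factor out 2^1: 4782 = 2^1·2391; with 14427 mod 8 = 3, (2/14427) = -1; sign now -1; continue with (2391/14427)
flip (2391/14427) -> (14427/2391): both odd, 2391 mod 4 = 3, 14427 mod 4 = 3, so the flip contributes -1; sign now +1
(14427/2391): 14427 mod 2391 = 81, so (14427/2391) = (81/2391)
flip (81/2391) -> (2391/81): both odd, 81 mod 4 = 1, 2391 mod 4 = 3, so the flip contributes +1; sign now +1
(2391/81): 2391 mod 81 = 42, so (2391/81) = (42/81)
factor out 2^1: 42 = 2^1·21; with 81 mod 8 = 1, (2/81) = +1; sign now +1; continue with (21/81)
flip (21/81) -> (81/21): both odd, 21 mod 4 = 1, 81 mod 4 = 1, so the flip contributes +1; sign now +1
(81/21): 81 mod 21 = 18, so (81/21) = (18/21)
factor out 2^1: 18 = 2^1·9; with 21 mod 8 = 5, (2/21) = -1; sign now -1; continue with (9/21)
flip (9/21) -> (21/9): both odd, 9 mod 4 = 1, 21 mod 4 = 1, so the flip contributes +1; sign now -1
(21/9): 21 mod 9 = 3, so (21/9) = (3/9)
flip (3/9) -> (9/3): both odd, 3 mod 4 = 3, 9 mod 4 = 1, so the flip contributes +1; sign now -1
(9/3): 9 mod 3 = 0, so (9/3) = (0/3)
reached (0/3); gcd(a, n) > 1, so (0/3) = 0 and the symbol is 0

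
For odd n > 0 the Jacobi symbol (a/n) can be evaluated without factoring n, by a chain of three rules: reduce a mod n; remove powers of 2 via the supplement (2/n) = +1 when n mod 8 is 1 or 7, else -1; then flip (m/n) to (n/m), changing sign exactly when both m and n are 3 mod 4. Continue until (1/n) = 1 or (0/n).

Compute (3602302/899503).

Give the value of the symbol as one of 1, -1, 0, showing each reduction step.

(3602302/899503): 3602302 mod 899503 = 4290, so (3602302/899503) = (4290/899503)
factor out 2^1: 4290 = 2^1·2145; with 899503 mod 8 = 7, (2/899503) = +1; sign now +1; continue with (2145/899503)
flip (2145/899503) -> (899503/2145): both odd, 2145 mod 4 = 1, 899503 mod 4 = 3, so the flip contributes +1; sign now +1
(899503/2145): 899503 mod 2145 = 748, so (899503/2145) = (748/2145)
factor out 2^2: 748 = 2^2·187; with 2145 mod 8 = 1, (2/2145) = +1; sign now +1; continue with (187/2145)
flip (187/2145) -> (2145/187): both odd, 187 mod 4 = 3, 2145 mod 4 = 1, so the flip contributes +1; sign now +1
(2145/187): 2145 mod 187 = 88, so (2145/187) = (88/187)
factor out 2^3: 88 = 2^3·11; with 187 mod 8 = 3, (2/187) = -1; sign now -1; continue with (11/187)
flip (11/187) -> (187/11): both odd, 11 mod 4 = 3, 187 mod 4 = 3, so the flip contributes -1; sign now +1
(187/11): 187 mod 11 = 0, so (187/11) = (0/11)
reached (0/11); gcd(a, n) > 1, so (0/11) = 0 and the symbol is 0

0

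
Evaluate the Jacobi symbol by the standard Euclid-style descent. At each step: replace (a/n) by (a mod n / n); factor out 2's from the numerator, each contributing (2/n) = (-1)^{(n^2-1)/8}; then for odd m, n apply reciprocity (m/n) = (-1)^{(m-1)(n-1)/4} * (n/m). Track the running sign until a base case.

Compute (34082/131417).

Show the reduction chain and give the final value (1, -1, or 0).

-1

34082 = 2^1·17041; (2/131417) = +1 since 131417 mod 8 = 1, so (34082/131417) = (+1)^1·(17041/131417); sign now +1
reciprocity: (17041/131417) = +1·(131417/17041) since 17041 mod 4 = 1, 131417 mod 4 = 1; sign now +1
(131417/17041) = (12130/17041)   [reduce mod 17041]
12130 = 2^1·6065; (2/17041) = +1 since 17041 mod 8 = 1, so (12130/17041) = (+1)^1·(6065/17041); sign now +1
reciprocity: (6065/17041) = +1·(17041/6065) since 6065 mod 4 = 1, 17041 mod 4 = 1; sign now +1
(17041/6065) = (4911/6065)   [reduce mod 6065]
reciprocity: (4911/6065) = +1·(6065/4911) since 4911 mod 4 = 3, 6065 mod 4 = 1; sign now +1
(6065/4911) = (1154/4911)   [reduce mod 4911]
1154 = 2^1·577; (2/4911) = +1 since 4911 mod 8 = 7, so (1154/4911) = (+1)^1·(577/4911); sign now +1
reciprocity: (577/4911) = +1·(4911/577) since 577 mod 4 = 1, 4911 mod 4 = 3; sign now +1
(4911/577) = (295/577)   [reduce mod 577]
reciprocity: (295/577) = +1·(577/295) since 295 mod 4 = 3, 577 mod 4 = 1; sign now +1
(577/295) = (282/295)   [reduce mod 295]
282 = 2^1·141; (2/295) = +1 since 295 mod 8 = 7, so (282/295) = (+1)^1·(141/295); sign now +1
reciprocity: (141/295) = +1·(295/141) since 141 mod 4 = 1, 295 mod 4 = 3; sign now +1
(295/141) = (13/141)   [reduce mod 141]
reciprocity: (13/141) = +1·(141/13) since 13 mod 4 = 1, 141 mod 4 = 1; sign now +1
(141/13) = (11/13)   [reduce mod 13]
reciprocity: (11/13) = +1·(13/11) since 11 mod 4 = 3, 13 mod 4 = 1; sign now +1
(13/11) = (2/11)   [reduce mod 11]
2 = 2^1·1; (2/11) = -1 since 11 mod 8 = 3, so (2/11) = (-1)^1·(1/11); sign now -1
(1/11) = 1; final value = sign = -1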